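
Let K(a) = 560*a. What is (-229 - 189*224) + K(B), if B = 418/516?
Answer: -5432365/129 ≈ -42111.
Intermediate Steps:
B = 209/258 (B = 418*(1/516) = 209/258 ≈ 0.81008)
(-229 - 189*224) + K(B) = (-229 - 189*224) + 560*(209/258) = (-229 - 42336) + 58520/129 = -42565 + 58520/129 = -5432365/129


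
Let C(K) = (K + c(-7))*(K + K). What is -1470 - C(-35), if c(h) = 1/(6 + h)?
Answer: -3990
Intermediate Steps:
C(K) = 2*K*(-1 + K) (C(K) = (K + 1/(6 - 7))*(K + K) = (K + 1/(-1))*(2*K) = (K - 1)*(2*K) = (-1 + K)*(2*K) = 2*K*(-1 + K))
-1470 - C(-35) = -1470 - 2*(-35)*(-1 - 35) = -1470 - 2*(-35)*(-36) = -1470 - 1*2520 = -1470 - 2520 = -3990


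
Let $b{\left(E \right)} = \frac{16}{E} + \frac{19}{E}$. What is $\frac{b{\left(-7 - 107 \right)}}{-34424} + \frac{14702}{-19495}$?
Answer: $- \frac{57694905547}{76504930320} \approx -0.75413$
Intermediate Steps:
$b{\left(E \right)} = \frac{35}{E}$
$\frac{b{\left(-7 - 107 \right)}}{-34424} + \frac{14702}{-19495} = \frac{35 \frac{1}{-7 - 107}}{-34424} + \frac{14702}{-19495} = \frac{35}{-7 - 107} \left(- \frac{1}{34424}\right) + 14702 \left(- \frac{1}{19495}\right) = \frac{35}{-114} \left(- \frac{1}{34424}\right) - \frac{14702}{19495} = 35 \left(- \frac{1}{114}\right) \left(- \frac{1}{34424}\right) - \frac{14702}{19495} = \left(- \frac{35}{114}\right) \left(- \frac{1}{34424}\right) - \frac{14702}{19495} = \frac{35}{3924336} - \frac{14702}{19495} = - \frac{57694905547}{76504930320}$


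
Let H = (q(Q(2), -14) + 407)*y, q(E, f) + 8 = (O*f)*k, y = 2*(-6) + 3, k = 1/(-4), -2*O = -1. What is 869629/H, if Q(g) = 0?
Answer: -3478516/14427 ≈ -241.11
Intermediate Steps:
O = ½ (O = -½*(-1) = ½ ≈ 0.50000)
k = -¼ ≈ -0.25000
y = -9 (y = -12 + 3 = -9)
q(E, f) = -8 - f/8 (q(E, f) = -8 + (f/2)*(-¼) = -8 - f/8)
H = -14427/4 (H = ((-8 - ⅛*(-14)) + 407)*(-9) = ((-8 + 7/4) + 407)*(-9) = (-25/4 + 407)*(-9) = (1603/4)*(-9) = -14427/4 ≈ -3606.8)
869629/H = 869629/(-14427/4) = 869629*(-4/14427) = -3478516/14427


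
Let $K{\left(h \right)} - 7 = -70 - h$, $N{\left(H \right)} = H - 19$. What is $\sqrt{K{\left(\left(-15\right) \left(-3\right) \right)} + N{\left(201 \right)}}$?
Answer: $\sqrt{74} \approx 8.6023$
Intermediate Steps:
$N{\left(H \right)} = -19 + H$
$K{\left(h \right)} = -63 - h$ ($K{\left(h \right)} = 7 - \left(70 + h\right) = -63 - h$)
$\sqrt{K{\left(\left(-15\right) \left(-3\right) \right)} + N{\left(201 \right)}} = \sqrt{\left(-63 - \left(-15\right) \left(-3\right)\right) + \left(-19 + 201\right)} = \sqrt{\left(-63 - 45\right) + 182} = \sqrt{-108 + 182} = \sqrt{74}$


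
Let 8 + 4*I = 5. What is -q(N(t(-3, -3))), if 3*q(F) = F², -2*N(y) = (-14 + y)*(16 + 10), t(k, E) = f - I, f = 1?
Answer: -405769/48 ≈ -8453.5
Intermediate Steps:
I = -¾ (I = -2 + (¼)*5 = -2 + 5/4 = -¾ ≈ -0.75000)
t(k, E) = 7/4 (t(k, E) = 1 - 1*(-¾) = 1 + ¾ = 7/4)
N(y) = 182 - 13*y (N(y) = -(-14 + y)*(16 + 10)/2 = -(-14 + y)*26/2 = -(-364 + 26*y)/2 = 182 - 13*y)
q(F) = F²/3
-q(N(t(-3, -3))) = -(182 - 13*7/4)²/3 = -(182 - 91/4)²/3 = -(637/4)²/3 = -405769/(3*16) = -1*405769/48 = -405769/48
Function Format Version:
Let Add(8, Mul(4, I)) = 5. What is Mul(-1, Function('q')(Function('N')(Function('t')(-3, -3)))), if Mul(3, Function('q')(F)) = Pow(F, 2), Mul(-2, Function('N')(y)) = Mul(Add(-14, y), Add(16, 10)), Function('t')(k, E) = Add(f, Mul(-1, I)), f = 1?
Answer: Rational(-405769, 48) ≈ -8453.5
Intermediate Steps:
I = Rational(-3, 4) (I = Add(-2, Mul(Rational(1, 4), 5)) = Add(-2, Rational(5, 4)) = Rational(-3, 4) ≈ -0.75000)
Function('t')(k, E) = Rational(7, 4) (Function('t')(k, E) = Add(1, Mul(-1, Rational(-3, 4))) = Add(1, Rational(3, 4)) = Rational(7, 4))
Function('N')(y) = Add(182, Mul(-13, y)) (Function('N')(y) = Mul(Rational(-1, 2), Mul(Add(-14, y), Add(16, 10))) = Mul(Rational(-1, 2), Mul(Add(-14, y), 26)) = Mul(Rational(-1, 2), Add(-364, Mul(26, y))) = Add(182, Mul(-13, y)))
Function('q')(F) = Mul(Rational(1, 3), Pow(F, 2))
Mul(-1, Function('q')(Function('N')(Function('t')(-3, -3)))) = Mul(-1, Mul(Rational(1, 3), Pow(Add(182, Mul(-13, Rational(7, 4))), 2))) = Mul(-1, Mul(Rational(1, 3), Pow(Add(182, Rational(-91, 4)), 2))) = Mul(-1, Mul(Rational(1, 3), Pow(Rational(637, 4), 2))) = Mul(-1, Mul(Rational(1, 3), Rational(405769, 16))) = Mul(-1, Rational(405769, 48)) = Rational(-405769, 48)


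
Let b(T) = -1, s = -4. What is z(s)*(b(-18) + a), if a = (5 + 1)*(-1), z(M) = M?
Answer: 28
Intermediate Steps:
a = -6 (a = 6*(-1) = -6)
z(s)*(b(-18) + a) = -4*(-1 - 6) = -4*(-7) = 28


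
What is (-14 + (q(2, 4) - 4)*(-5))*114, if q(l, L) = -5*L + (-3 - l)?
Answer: 14934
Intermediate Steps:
q(l, L) = -3 - l - 5*L
(-14 + (q(2, 4) - 4)*(-5))*114 = (-14 + ((-3 - 1*2 - 5*4) - 4)*(-5))*114 = (-14 + ((-3 - 2 - 20) - 4)*(-5))*114 = (-14 + (-25 - 4)*(-5))*114 = (-14 - 29*(-5))*114 = (-14 + 145)*114 = 131*114 = 14934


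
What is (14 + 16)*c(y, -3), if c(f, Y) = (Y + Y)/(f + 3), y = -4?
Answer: 180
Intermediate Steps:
c(f, Y) = 2*Y/(3 + f) (c(f, Y) = (2*Y)/(3 + f) = 2*Y/(3 + f))
(14 + 16)*c(y, -3) = (14 + 16)*(2*(-3)/(3 - 4)) = 30*(2*(-3)/(-1)) = 30*(2*(-3)*(-1)) = 30*6 = 180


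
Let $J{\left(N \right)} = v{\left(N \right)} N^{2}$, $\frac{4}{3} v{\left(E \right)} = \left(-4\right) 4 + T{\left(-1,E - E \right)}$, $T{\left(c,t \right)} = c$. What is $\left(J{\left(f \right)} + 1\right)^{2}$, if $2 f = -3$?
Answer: $\frac{196249}{256} \approx 766.6$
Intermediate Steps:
$f = - \frac{3}{2}$ ($f = \frac{1}{2} \left(-3\right) = - \frac{3}{2} \approx -1.5$)
$v{\left(E \right)} = - \frac{51}{4}$ ($v{\left(E \right)} = \frac{3 \left(\left(-4\right) 4 - 1\right)}{4} = \frac{3 \left(-16 - 1\right)}{4} = \frac{3}{4} \left(-17\right) = - \frac{51}{4}$)
$J{\left(N \right)} = - \frac{51 N^{2}}{4}$
$\left(J{\left(f \right)} + 1\right)^{2} = \left(- \frac{51 \left(- \frac{3}{2}\right)^{2}}{4} + 1\right)^{2} = \left(\left(- \frac{51}{4}\right) \frac{9}{4} + 1\right)^{2} = \left(- \frac{459}{16} + 1\right)^{2} = \left(- \frac{443}{16}\right)^{2} = \frac{196249}{256}$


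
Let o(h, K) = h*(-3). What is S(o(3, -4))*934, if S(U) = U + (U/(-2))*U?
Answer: -46233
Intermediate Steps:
o(h, K) = -3*h
S(U) = U - U**2/2 (S(U) = U + (U*(-1/2))*U = U + (-U/2)*U = U - U**2/2)
S(o(3, -4))*934 = ((-3*3)*(2 - (-3)*3)/2)*934 = ((1/2)*(-9)*(2 - 1*(-9)))*934 = ((1/2)*(-9)*(2 + 9))*934 = ((1/2)*(-9)*11)*934 = -99/2*934 = -46233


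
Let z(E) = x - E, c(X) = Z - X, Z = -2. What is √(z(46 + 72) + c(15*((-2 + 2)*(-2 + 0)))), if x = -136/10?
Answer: 2*I*√835/5 ≈ 11.559*I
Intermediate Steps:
x = -68/5 (x = -136*⅒ = -68/5 ≈ -13.600)
c(X) = -2 - X
z(E) = -68/5 - E
√(z(46 + 72) + c(15*((-2 + 2)*(-2 + 0)))) = √((-68/5 - (46 + 72)) + (-2 - 15*(-2 + 2)*(-2 + 0))) = √((-68/5 - 1*118) + (-2 - 15*0*(-2))) = √((-68/5 - 118) + (-2 - 15*0)) = √(-658/5 + (-2 - 1*0)) = √(-658/5 + (-2 + 0)) = √(-658/5 - 2) = √(-668/5) = 2*I*√835/5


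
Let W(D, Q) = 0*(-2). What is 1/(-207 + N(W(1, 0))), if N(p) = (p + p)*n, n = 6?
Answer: -1/207 ≈ -0.0048309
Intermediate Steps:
W(D, Q) = 0
N(p) = 12*p (N(p) = (p + p)*6 = (2*p)*6 = 12*p)
1/(-207 + N(W(1, 0))) = 1/(-207 + 12*0) = 1/(-207 + 0) = 1/(-207) = -1/207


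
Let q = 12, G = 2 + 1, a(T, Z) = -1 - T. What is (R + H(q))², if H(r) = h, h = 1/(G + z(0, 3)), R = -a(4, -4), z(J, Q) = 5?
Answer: 1681/64 ≈ 26.266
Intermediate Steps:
G = 3
R = 5 (R = -(-1 - 1*4) = -(-1 - 4) = -1*(-5) = 5)
h = ⅛ (h = 1/(3 + 5) = 1/8 = ⅛ ≈ 0.12500)
H(r) = ⅛
(R + H(q))² = (5 + ⅛)² = (41/8)² = 1681/64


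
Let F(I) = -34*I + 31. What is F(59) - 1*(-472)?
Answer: -1503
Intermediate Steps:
F(I) = 31 - 34*I
F(59) - 1*(-472) = (31 - 34*59) - 1*(-472) = (31 - 2006) + 472 = -1975 + 472 = -1503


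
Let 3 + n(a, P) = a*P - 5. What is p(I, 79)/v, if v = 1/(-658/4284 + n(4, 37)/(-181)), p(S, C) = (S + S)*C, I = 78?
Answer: -105466738/9231 ≈ -11425.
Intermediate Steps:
n(a, P) = -8 + P*a (n(a, P) = -3 + (a*P - 5) = -3 + (P*a - 5) = -3 + (-5 + P*a) = -8 + P*a)
p(S, C) = 2*C*S (p(S, C) = (2*S)*C = 2*C*S)
v = -55386/51347 (v = 1/(-658/4284 + (-8 + 37*4)/(-181)) = 1/(-658*1/4284 + (-8 + 148)*(-1/181)) = 1/(-47/306 + 140*(-1/181)) = 1/(-47/306 - 140/181) = 1/(-51347/55386) = -55386/51347 ≈ -1.0787)
p(I, 79)/v = (2*79*78)/(-55386/51347) = 12324*(-51347/55386) = -105466738/9231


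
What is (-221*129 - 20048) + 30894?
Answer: -17663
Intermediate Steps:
(-221*129 - 20048) + 30894 = (-28509 - 20048) + 30894 = -48557 + 30894 = -17663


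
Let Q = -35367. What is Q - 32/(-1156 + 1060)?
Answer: -106100/3 ≈ -35367.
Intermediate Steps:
Q - 32/(-1156 + 1060) = -35367 - 32/(-1156 + 1060) = -35367 - 32/(-96) = -35367 - 32*(-1)/96 = -35367 - 1*(-⅓) = -35367 + ⅓ = -106100/3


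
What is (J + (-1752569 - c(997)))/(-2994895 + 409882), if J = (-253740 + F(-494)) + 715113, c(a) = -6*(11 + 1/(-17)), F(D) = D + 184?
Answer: 7318162/14648407 ≈ 0.49959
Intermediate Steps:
F(D) = 184 + D
c(a) = -1116/17 (c(a) = -6*(11 - 1/17) = -6*186/17 = -1116/17)
J = 461063 (J = (-253740 + (184 - 494)) + 715113 = (-253740 - 310) + 715113 = -254050 + 715113 = 461063)
(J + (-1752569 - c(997)))/(-2994895 + 409882) = (461063 + (-1752569 - 1*(-1116/17)))/(-2994895 + 409882) = (461063 + (-1752569 + 1116/17))/(-2585013) = (461063 - 29792557/17)*(-1/2585013) = -21954486/17*(-1/2585013) = 7318162/14648407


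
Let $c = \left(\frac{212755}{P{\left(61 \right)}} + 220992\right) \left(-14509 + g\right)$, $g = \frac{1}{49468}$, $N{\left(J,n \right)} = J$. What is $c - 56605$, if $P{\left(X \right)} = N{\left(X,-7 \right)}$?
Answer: $- \frac{9828255914760877}{3017548} \approx -3.257 \cdot 10^{9}$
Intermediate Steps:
$P{\left(X \right)} = X$
$g = \frac{1}{49468} \approx 2.0215 \cdot 10^{-5}$
$c = - \frac{9828085106456337}{3017548}$ ($c = \left(\frac{212755}{61} + 220992\right) \left(-14509 + \frac{1}{49468}\right) = \left(212755 \cdot \frac{1}{61} + 220992\right) \left(- \frac{717731211}{49468}\right) = \left(\frac{212755}{61} + 220992\right) \left(- \frac{717731211}{49468}\right) = \frac{13693267}{61} \left(- \frac{717731211}{49468}\right) = - \frac{9828085106456337}{3017548} \approx -3.257 \cdot 10^{9}$)
$c - 56605 = - \frac{9828085106456337}{3017548} - 56605 = - \frac{9828255914760877}{3017548}$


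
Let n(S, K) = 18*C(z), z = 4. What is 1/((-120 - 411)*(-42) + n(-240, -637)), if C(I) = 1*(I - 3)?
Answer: 1/22320 ≈ 4.4803e-5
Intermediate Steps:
C(I) = -3 + I (C(I) = 1*(-3 + I) = -3 + I)
n(S, K) = 18 (n(S, K) = 18*(-3 + 4) = 18*1 = 18)
1/((-120 - 411)*(-42) + n(-240, -637)) = 1/((-120 - 411)*(-42) + 18) = 1/(-531*(-42) + 18) = 1/(22302 + 18) = 1/22320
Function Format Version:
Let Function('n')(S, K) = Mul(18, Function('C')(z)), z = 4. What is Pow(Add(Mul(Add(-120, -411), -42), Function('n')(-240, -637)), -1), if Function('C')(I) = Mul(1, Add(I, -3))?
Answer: Rational(1, 22320) ≈ 4.4803e-5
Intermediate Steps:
Function('C')(I) = Add(-3, I) (Function('C')(I) = Mul(1, Add(-3, I)) = Add(-3, I))
Function('n')(S, K) = 18 (Function('n')(S, K) = Mul(18, Add(-3, 4)) = Mul(18, 1) = 18)
Pow(Add(Mul(Add(-120, -411), -42), Function('n')(-240, -637)), -1) = Pow(Add(Mul(Add(-120, -411), -42), 18), -1) = Pow(Add(Mul(-531, -42), 18), -1) = Pow(Add(22302, 18), -1) = Pow(22320, -1) = Rational(1, 22320)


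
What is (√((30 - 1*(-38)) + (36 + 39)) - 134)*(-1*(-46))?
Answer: -6164 + 46*√143 ≈ -5613.9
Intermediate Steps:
(√((30 - 1*(-38)) + (36 + 39)) - 134)*(-1*(-46)) = (√((30 + 38) + 75) - 134)*46 = (√(68 + 75) - 134)*46 = (√143 - 134)*46 = (-134 + √143)*46 = -6164 + 46*√143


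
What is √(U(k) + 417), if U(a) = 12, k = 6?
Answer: √429 ≈ 20.712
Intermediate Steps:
√(U(k) + 417) = √(12 + 417) = √429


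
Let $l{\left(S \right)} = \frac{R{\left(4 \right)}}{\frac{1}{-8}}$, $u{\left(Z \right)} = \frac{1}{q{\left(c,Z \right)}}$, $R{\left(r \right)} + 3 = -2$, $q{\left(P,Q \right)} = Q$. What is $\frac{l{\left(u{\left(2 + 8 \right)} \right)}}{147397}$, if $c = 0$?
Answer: $\frac{40}{147397} \approx 0.00027138$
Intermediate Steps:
$R{\left(r \right)} = -5$ ($R{\left(r \right)} = -3 - 2 = -5$)
$u{\left(Z \right)} = \frac{1}{Z}$
$l{\left(S \right)} = 40$ ($l{\left(S \right)} = - \frac{5}{\frac{1}{-8}} = - \frac{5}{- \frac{1}{8}} = \left(-5\right) \left(-8\right) = 40$)
$\frac{l{\left(u{\left(2 + 8 \right)} \right)}}{147397} = \frac{40}{147397}$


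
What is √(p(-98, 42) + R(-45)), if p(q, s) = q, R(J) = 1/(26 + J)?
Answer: 9*I*√437/19 ≈ 9.9022*I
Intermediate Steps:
√(p(-98, 42) + R(-45)) = √(-98 + 1/(26 - 45)) = √(-98 + 1/(-19)) = √(-98 - 1/19) = √(-1863/19) = 9*I*√437/19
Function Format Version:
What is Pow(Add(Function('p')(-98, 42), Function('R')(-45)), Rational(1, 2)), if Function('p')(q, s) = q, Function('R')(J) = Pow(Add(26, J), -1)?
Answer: Mul(Rational(9, 19), I, Pow(437, Rational(1, 2))) ≈ Mul(9.9022, I)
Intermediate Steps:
Pow(Add(Function('p')(-98, 42), Function('R')(-45)), Rational(1, 2)) = Pow(Add(-98, Pow(Add(26, -45), -1)), Rational(1, 2)) = Pow(Add(-98, Pow(-19, -1)), Rational(1, 2)) = Pow(Add(-98, Rational(-1, 19)), Rational(1, 2)) = Pow(Rational(-1863, 19), Rational(1, 2)) = Mul(Rational(9, 19), I, Pow(437, Rational(1, 2)))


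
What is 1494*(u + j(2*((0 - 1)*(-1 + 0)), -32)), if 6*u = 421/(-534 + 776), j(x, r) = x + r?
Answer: -10741611/242 ≈ -44387.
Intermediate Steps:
j(x, r) = r + x
u = 421/1452 (u = (421/(-534 + 776))/6 = (421/242)/6 = (421*(1/242))/6 = (1/6)*(421/242) = 421/1452 ≈ 0.28994)
1494*(u + j(2*((0 - 1)*(-1 + 0)), -32)) = 1494*(421/1452 + (-32 + 2*((0 - 1)*(-1 + 0)))) = 1494*(421/1452 + (-32 + 2*(-1*(-1)))) = 1494*(421/1452 + (-32 + 2*1)) = 1494*(421/1452 + (-32 + 2)) = 1494*(421/1452 - 30) = 1494*(-43139/1452) = -10741611/242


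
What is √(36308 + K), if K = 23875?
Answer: 9*√743 ≈ 245.32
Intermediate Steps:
√(36308 + K) = √(36308 + 23875) = √60183 = 9*√743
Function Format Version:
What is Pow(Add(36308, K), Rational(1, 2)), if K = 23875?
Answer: Mul(9, Pow(743, Rational(1, 2))) ≈ 245.32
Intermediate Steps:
Pow(Add(36308, K), Rational(1, 2)) = Pow(Add(36308, 23875), Rational(1, 2)) = Pow(60183, Rational(1, 2)) = Mul(9, Pow(743, Rational(1, 2)))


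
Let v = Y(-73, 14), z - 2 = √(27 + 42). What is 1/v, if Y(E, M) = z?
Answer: -2/65 + √69/65 ≈ 0.097025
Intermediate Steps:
z = 2 + √69 (z = 2 + √(27 + 42) = 2 + √69 ≈ 10.307)
Y(E, M) = 2 + √69
v = 2 + √69 ≈ 10.307
1/v = 1/(2 + √69)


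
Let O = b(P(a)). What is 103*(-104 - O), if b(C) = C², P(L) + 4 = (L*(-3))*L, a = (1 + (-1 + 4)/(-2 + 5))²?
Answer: -289224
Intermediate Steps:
a = 4 (a = (1 + 3/3)² = (1 + 3*(⅓))² = (1 + 1)² = 2² = 4)
P(L) = -4 - 3*L² (P(L) = -4 + (L*(-3))*L = -4 + (-3*L)*L = -4 - 3*L²)
O = 2704 (O = (-4 - 3*4²)² = (-4 - 3*16)² = (-4 - 48)² = (-52)² = 2704)
103*(-104 - O) = 103*(-104 - 1*2704) = 103*(-104 - 2704) = 103*(-2808) = -289224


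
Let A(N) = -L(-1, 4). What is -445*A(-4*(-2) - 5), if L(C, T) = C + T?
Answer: 1335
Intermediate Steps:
A(N) = -3 (A(N) = -(-1 + 4) = -1*3 = -3)
-445*A(-4*(-2) - 5) = -445*(-3) = 1335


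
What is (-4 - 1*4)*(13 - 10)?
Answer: -24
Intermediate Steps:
(-4 - 1*4)*(13 - 10) = (-4 - 4)*3 = -8*3 = -24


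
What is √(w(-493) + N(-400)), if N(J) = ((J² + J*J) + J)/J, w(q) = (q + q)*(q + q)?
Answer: 3*√107933 ≈ 985.59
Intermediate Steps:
w(q) = 4*q² (w(q) = (2*q)*(2*q) = 4*q²)
N(J) = (J + 2*J²)/J (N(J) = ((J² + J²) + J)/J = (2*J² + J)/J = (J + 2*J²)/J)
√(w(-493) + N(-400)) = √(4*(-493)² + (1 + 2*(-400))) = √(4*243049 + (1 - 800)) = √(972196 - 799) = √971397 = 3*√107933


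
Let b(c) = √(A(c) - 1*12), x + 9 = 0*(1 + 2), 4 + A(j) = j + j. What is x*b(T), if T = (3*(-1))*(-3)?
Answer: -9*√2 ≈ -12.728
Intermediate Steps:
A(j) = -4 + 2*j (A(j) = -4 + (j + j) = -4 + 2*j)
x = -9 (x = -9 + 0*(1 + 2) = -9 + 0*3 = -9 + 0 = -9)
T = 9 (T = -3*(-3) = 9)
b(c) = √(-16 + 2*c) (b(c) = √((-4 + 2*c) - 1*12) = √((-4 + 2*c) - 12) = √(-16 + 2*c))
x*b(T) = -9*√(-16 + 2*9) = -9*√(-16 + 18) = -9*√2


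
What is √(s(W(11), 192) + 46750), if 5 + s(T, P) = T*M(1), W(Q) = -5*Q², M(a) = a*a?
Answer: 2*√11535 ≈ 214.80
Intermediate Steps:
M(a) = a²
s(T, P) = -5 + T (s(T, P) = -5 + T*1² = -5 + T*1 = -5 + T)
√(s(W(11), 192) + 46750) = √((-5 - 5*11²) + 46750) = √((-5 - 5*121) + 46750) = √((-5 - 605) + 46750) = √(-610 + 46750) = √46140 = 2*√11535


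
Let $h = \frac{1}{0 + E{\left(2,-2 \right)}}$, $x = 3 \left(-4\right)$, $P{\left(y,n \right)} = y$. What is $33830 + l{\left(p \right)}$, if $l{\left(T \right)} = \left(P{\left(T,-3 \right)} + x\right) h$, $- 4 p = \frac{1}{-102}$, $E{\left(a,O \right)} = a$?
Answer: $\frac{27600385}{816} \approx 33824.0$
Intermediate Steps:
$p = \frac{1}{408}$ ($p = - \frac{1}{4 \left(-102\right)} = \left(- \frac{1}{4}\right) \left(- \frac{1}{102}\right) = \frac{1}{408} \approx 0.002451$)
$x = -12$
$h = \frac{1}{2}$ ($h = \frac{1}{0 + 2} = \frac{1}{2} \approx 0.5$)
$l{\left(T \right)} = -6 + \frac{T}{2}$ ($l{\left(T \right)} = \left(T - 12\right) \frac{1}{2} = \left(-12 + T\right) \frac{1}{2} = -6 + \frac{T}{2}$)
$33830 + l{\left(p \right)} = 33830 + \left(-6 + \frac{1}{2} \cdot \frac{1}{408}\right) = 33830 + \left(-6 + \frac{1}{816}\right) = 33830 - \frac{4895}{816} = \frac{27600385}{816}$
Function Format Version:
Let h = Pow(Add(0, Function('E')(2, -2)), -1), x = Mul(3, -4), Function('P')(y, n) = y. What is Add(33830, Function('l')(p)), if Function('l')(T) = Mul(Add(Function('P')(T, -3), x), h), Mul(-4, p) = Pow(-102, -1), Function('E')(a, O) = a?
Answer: Rational(27600385, 816) ≈ 33824.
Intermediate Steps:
p = Rational(1, 408) (p = Mul(Rational(-1, 4), Pow(-102, -1)) = Mul(Rational(-1, 4), Rational(-1, 102)) = Rational(1, 408) ≈ 0.0024510)
x = -12
h = Rational(1, 2) (h = Pow(Add(0, 2), -1) = Pow(2, -1) = Rational(1, 2) ≈ 0.50000)
Function('l')(T) = Add(-6, Mul(Rational(1, 2), T)) (Function('l')(T) = Mul(Add(T, -12), Rational(1, 2)) = Mul(Add(-12, T), Rational(1, 2)) = Add(-6, Mul(Rational(1, 2), T)))
Add(33830, Function('l')(p)) = Add(33830, Add(-6, Mul(Rational(1, 2), Rational(1, 408)))) = Add(33830, Add(-6, Rational(1, 816))) = Add(33830, Rational(-4895, 816)) = Rational(27600385, 816)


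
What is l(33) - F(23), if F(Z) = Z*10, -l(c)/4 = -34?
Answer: -94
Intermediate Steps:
l(c) = 136 (l(c) = -4*(-34) = 136)
F(Z) = 10*Z
l(33) - F(23) = 136 - 10*23 = 136 - 1*230 = 136 - 230 = -94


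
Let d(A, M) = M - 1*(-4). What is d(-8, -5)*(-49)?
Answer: 49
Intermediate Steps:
d(A, M) = 4 + M (d(A, M) = M + 4 = 4 + M)
d(-8, -5)*(-49) = (4 - 5)*(-49) = -1*(-49) = 49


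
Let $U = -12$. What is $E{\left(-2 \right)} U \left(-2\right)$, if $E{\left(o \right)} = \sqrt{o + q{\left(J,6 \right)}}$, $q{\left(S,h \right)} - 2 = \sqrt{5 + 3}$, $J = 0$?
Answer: $24 \cdot 2^{\frac{3}{4}} \approx 40.363$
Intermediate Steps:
$q{\left(S,h \right)} = 2 + 2 \sqrt{2}$ ($q{\left(S,h \right)} = 2 + \sqrt{5 + 3} = 2 + \sqrt{8} = 2 + 2 \sqrt{2}$)
$E{\left(o \right)} = \sqrt{2 + o + 2 \sqrt{2}}$ ($E{\left(o \right)} = \sqrt{o + \left(2 + 2 \sqrt{2}\right)} = \sqrt{2 + o + 2 \sqrt{2}}$)
$E{\left(-2 \right)} U \left(-2\right) = \sqrt{2 - 2 + 2 \sqrt{2}} \left(-12\right) \left(-2\right) = \sqrt{2 \sqrt{2}} \left(-12\right) \left(-2\right) = 2^{\frac{3}{4}} \left(-12\right) \left(-2\right) = - 12 \cdot 2^{\frac{3}{4}} \left(-2\right) = 24 \cdot 2^{\frac{3}{4}}$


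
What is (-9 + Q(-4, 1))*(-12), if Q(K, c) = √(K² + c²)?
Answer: 108 - 12*√17 ≈ 58.523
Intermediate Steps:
(-9 + Q(-4, 1))*(-12) = (-9 + √((-4)² + 1²))*(-12) = (-9 + √(16 + 1))*(-12) = (-9 + √17)*(-12) = 108 - 12*√17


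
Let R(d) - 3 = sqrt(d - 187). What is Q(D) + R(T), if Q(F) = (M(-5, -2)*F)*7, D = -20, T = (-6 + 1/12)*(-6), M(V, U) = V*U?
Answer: -1397 + I*sqrt(606)/2 ≈ -1397.0 + 12.309*I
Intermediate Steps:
M(V, U) = U*V
T = 71/2 (T = (-6 + 1/12)*(-6) = -71/12*(-6) = 71/2 ≈ 35.500)
R(d) = 3 + sqrt(-187 + d) (R(d) = 3 + sqrt(d - 187) = 3 + sqrt(-187 + d))
Q(F) = 70*F (Q(F) = ((-2*(-5))*F)*7 = (10*F)*7 = 70*F)
Q(D) + R(T) = 70*(-20) + (3 + sqrt(-187 + 71/2)) = -1400 + (3 + sqrt(-303/2)) = -1400 + (3 + I*sqrt(606)/2) = -1397 + I*sqrt(606)/2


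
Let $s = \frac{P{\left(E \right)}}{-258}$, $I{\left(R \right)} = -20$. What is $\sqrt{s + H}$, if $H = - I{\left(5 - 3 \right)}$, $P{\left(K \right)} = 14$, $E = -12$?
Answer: $\frac{\sqrt{331917}}{129} \approx 4.4661$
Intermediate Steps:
$s = - \frac{7}{129}$ ($s = \frac{14}{-258} = 14 \left(- \frac{1}{258}\right) = - \frac{7}{129} \approx -0.054264$)
$H = 20$ ($H = \left(-1\right) \left(-20\right) = 20$)
$\sqrt{s + H} = \sqrt{- \frac{7}{129} + 20} = \sqrt{\frac{2573}{129}} = \frac{\sqrt{331917}}{129}$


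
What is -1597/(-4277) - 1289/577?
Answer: -4591584/2467829 ≈ -1.8606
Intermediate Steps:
-1597/(-4277) - 1289/577 = -1597*(-1/4277) - 1289*1/577 = 1597/4277 - 1289/577 = -4591584/2467829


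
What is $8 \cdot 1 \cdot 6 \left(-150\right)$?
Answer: $-7200$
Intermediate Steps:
$8 \cdot 1 \cdot 6 \left(-150\right) = 8 \cdot 6 \left(-150\right) = 48 \left(-150\right) = -7200$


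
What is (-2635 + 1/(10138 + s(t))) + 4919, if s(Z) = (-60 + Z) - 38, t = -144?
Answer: 22602465/9896 ≈ 2284.0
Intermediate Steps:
s(Z) = -98 + Z
(-2635 + 1/(10138 + s(t))) + 4919 = (-2635 + 1/(10138 + (-98 - 144))) + 4919 = (-2635 + 1/(10138 - 242)) + 4919 = (-2635 + 1/9896) + 4919 = -26075959/9896 + 4919 = 22602465/9896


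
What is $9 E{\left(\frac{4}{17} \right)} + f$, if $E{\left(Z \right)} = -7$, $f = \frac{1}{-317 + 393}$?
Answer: $- \frac{4787}{76} \approx -62.987$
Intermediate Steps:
$f = \frac{1}{76} \approx 0.013158$
$9 E{\left(\frac{4}{17} \right)} + f = 9 \left(-7\right) + \frac{1}{76} = -63 + \frac{1}{76} = - \frac{4787}{76}$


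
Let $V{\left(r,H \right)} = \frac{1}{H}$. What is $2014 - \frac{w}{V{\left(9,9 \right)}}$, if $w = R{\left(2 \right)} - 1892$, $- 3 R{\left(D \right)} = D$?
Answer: $19048$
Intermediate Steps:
$R{\left(D \right)} = - \frac{D}{3}$
$w = - \frac{5678}{3}$ ($w = \left(- \frac{1}{3}\right) 2 - 1892 = - \frac{2}{3} - 1892 = - \frac{5678}{3} \approx -1892.7$)
$2014 - \frac{w}{V{\left(9,9 \right)}} = 2014 - - \frac{5678}{3 \cdot \frac{1}{9}} = 2014 - - \frac{5678 \frac{1}{\frac{1}{9}}}{3} = 2014 - \left(- \frac{5678}{3}\right) 9 = 2014 - -17034 = 2014 + 17034 = 19048$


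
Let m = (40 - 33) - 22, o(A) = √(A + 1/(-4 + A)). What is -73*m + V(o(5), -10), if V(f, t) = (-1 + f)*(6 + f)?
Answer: 1095 + 5*√6 ≈ 1107.2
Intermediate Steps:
m = -15 (m = 7 - 22 = -15)
-73*m + V(o(5), -10) = -73*(-15) + (-6 + (√((1 + 5*(-4 + 5))/(-4 + 5)))² + 5*√((1 + 5*(-4 + 5))/(-4 + 5))) = 1095 + (-6 + (√((1 + 5*1)/1))² + 5*√((1 + 5*1)/1)) = 1095 + (-6 + (√(1*(1 + 5)))² + 5*√(1*(1 + 5))) = 1095 + (-6 + (√(1*6))² + 5*√(1*6)) = 1095 + (-6 + (√6)² + 5*√6) = 1095 + (-6 + 6 + 5*√6) = 1095 + 5*√6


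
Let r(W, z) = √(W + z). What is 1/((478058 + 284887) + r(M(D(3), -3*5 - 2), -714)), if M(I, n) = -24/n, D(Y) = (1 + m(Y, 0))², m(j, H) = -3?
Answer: 4323355/3298482084513 - I*√22882/3298482084513 ≈ 1.3107e-6 - 4.586e-11*I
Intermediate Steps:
D(Y) = 4 (D(Y) = (1 - 3)² = (-2)² = 4)
1/((478058 + 284887) + r(M(D(3), -3*5 - 2), -714)) = 1/((478058 + 284887) + √(-24/(-3*5 - 2) - 714)) = 1/(762945 + √(-24/(-15 - 2) - 714)) = 1/(762945 + √(-24/(-17) - 714)) = 1/(762945 + √(-24*(-1/17) - 714)) = 1/(762945 + √(24/17 - 714)) = 1/(762945 + √(-12114/17)) = 1/(762945 + 3*I*√22882/17)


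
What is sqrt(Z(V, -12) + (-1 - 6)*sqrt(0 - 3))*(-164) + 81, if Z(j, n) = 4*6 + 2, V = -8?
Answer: 81 - 164*sqrt(26 - 7*I*sqrt(3)) ≈ -776.58 + 190.13*I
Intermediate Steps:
Z(j, n) = 26 (Z(j, n) = 24 + 2 = 26)
sqrt(Z(V, -12) + (-1 - 6)*sqrt(0 - 3))*(-164) + 81 = sqrt(26 + (-1 - 6)*sqrt(0 - 3))*(-164) + 81 = sqrt(26 - 7*I*sqrt(3))*(-164) + 81 = -164*sqrt(26 - 7*I*sqrt(3)) + 81 = 81 - 164*sqrt(26 - 7*I*sqrt(3))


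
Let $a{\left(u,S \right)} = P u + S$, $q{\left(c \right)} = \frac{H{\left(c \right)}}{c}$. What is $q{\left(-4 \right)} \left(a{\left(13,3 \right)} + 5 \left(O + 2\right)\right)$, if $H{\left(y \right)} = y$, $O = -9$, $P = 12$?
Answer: $124$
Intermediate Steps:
$q{\left(c \right)} = 1$ ($q{\left(c \right)} = \frac{c}{c} = 1$)
$a{\left(u,S \right)} = S + 12 u$ ($a{\left(u,S \right)} = 12 u + S = S + 12 u$)
$q{\left(-4 \right)} \left(a{\left(13,3 \right)} + 5 \left(O + 2\right)\right) = 1 \left(\left(3 + 12 \cdot 13\right) + 5 \left(-9 + 2\right)\right) = 1 \left(\left(3 + 156\right) + 5 \left(-7\right)\right) = 1 \left(159 - 35\right) = 1 \cdot 124 = 124$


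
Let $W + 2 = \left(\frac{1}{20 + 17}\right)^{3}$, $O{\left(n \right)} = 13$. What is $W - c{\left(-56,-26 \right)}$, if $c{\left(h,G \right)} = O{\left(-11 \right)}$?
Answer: $- \frac{759794}{50653} \approx -15.0$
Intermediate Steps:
$c{\left(h,G \right)} = 13$
$W = - \frac{101305}{50653}$ ($W = -2 + \left(\frac{1}{20 + 17}\right)^{3} = -2 + \left(\frac{1}{37}\right)^{3} = -2 + \frac{1}{50653} = - \frac{101305}{50653} \approx -2.0$)
$W - c{\left(-56,-26 \right)} = - \frac{101305}{50653} - 13 = - \frac{759794}{50653}$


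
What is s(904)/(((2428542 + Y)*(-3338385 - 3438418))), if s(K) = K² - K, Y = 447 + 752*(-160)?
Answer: -816312/15645395005207 ≈ -5.2176e-8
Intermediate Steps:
Y = -119873 (Y = 447 - 120320 = -119873)
s(904)/(((2428542 + Y)*(-3338385 - 3438418))) = (904*(-1 + 904))/(((2428542 - 119873)*(-3338385 - 3438418))) = (904*903)/((2308669*(-6776803))) = 816312/(-15645395005207) = 816312*(-1/15645395005207) = -816312/15645395005207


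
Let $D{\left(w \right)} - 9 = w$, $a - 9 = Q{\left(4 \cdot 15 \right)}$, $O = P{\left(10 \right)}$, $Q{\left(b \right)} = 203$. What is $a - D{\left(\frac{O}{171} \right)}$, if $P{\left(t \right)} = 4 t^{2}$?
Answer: $\frac{34313}{171} \approx 200.66$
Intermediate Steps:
$O = 400$ ($O = 4 \cdot 10^{2} = 4 \cdot 100 = 400$)
$a = 212$ ($a = 9 + 203 = 212$)
$D{\left(w \right)} = 9 + w$
$a - D{\left(\frac{O}{171} \right)} = 212 - \left(9 + \frac{400}{171}\right) = 212 - \frac{1939}{171} = \frac{34313}{171}$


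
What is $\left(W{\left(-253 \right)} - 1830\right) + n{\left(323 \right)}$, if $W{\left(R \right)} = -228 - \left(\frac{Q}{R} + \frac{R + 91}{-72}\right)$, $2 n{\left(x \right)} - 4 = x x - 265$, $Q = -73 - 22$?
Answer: $\frac{50573055}{1012} \approx 49973.0$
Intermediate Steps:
$Q = -95$ ($Q = -73 - 22 = -95$)
$n{\left(x \right)} = - \frac{261}{2} + \frac{x^{2}}{2}$ ($n{\left(x \right)} = 2 + \frac{x x - 265}{2} = 2 + \frac{x^{2} - 265}{2} = 2 + \frac{-265 + x^{2}}{2} = 2 + \left(- \frac{265}{2} + \frac{x^{2}}{2}\right) = - \frac{261}{2} + \frac{x^{2}}{2}$)
$W{\left(R \right)} = - \frac{16325}{72} + \frac{95}{R} + \frac{R}{72}$ ($W{\left(R \right)} = -228 - \left(- \frac{95}{R} + \frac{R + 91}{-72}\right) = -228 - \left(- \frac{95}{R} + \left(91 + R\right) \left(- \frac{1}{72}\right)\right) = -228 - \left(- \frac{95}{R} - \left(\frac{91}{72} + \frac{R}{72}\right)\right) = -228 - \left(- \frac{91}{72} - \frac{95}{R} - \frac{R}{72}\right) = -228 + \left(\frac{91}{72} + \frac{95}{R} + \frac{R}{72}\right) = - \frac{16325}{72} + \frac{95}{R} + \frac{R}{72}$)
$\left(W{\left(-253 \right)} - 1830\right) + n{\left(323 \right)} = \left(\frac{6840 - 253 \left(-16325 - 253\right)}{72 \left(-253\right)} - 1830\right) - \left(\frac{261}{2} - \frac{323^{2}}{2}\right) = \left(\frac{1}{72} \left(- \frac{1}{253}\right) \left(6840 - -4194234\right) - 1830\right) + \left(- \frac{261}{2} + \frac{1}{2} \cdot 104329\right) = \left(\frac{1}{72} \left(- \frac{1}{253}\right) \left(6840 + 4194234\right) - 1830\right) + \left(- \frac{261}{2} + \frac{104329}{2}\right) = \left(\frac{1}{72} \left(- \frac{1}{253}\right) 4201074 - 1830\right) + 52034 = \left(- \frac{233393}{1012} - 1830\right) + 52034 = - \frac{2085353}{1012} + 52034 = \frac{50573055}{1012}$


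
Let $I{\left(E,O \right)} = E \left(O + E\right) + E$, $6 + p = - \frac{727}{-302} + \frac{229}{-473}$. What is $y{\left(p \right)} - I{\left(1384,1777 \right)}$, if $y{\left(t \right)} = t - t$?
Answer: $-4376208$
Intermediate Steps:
$p = - \frac{582363}{142846}$ ($p = -6 + \left(- \frac{727}{-302} + \frac{229}{-473}\right) = -6 + \left(\left(-727\right) \left(- \frac{1}{302}\right) + 229 \left(- \frac{1}{473}\right)\right) = -6 + \left(\frac{727}{302} - \frac{229}{473}\right) = -6 + \frac{274713}{142846} = - \frac{582363}{142846} \approx -4.0769$)
$I{\left(E,O \right)} = E + E \left(E + O\right)$ ($I{\left(E,O \right)} = E \left(E + O\right) + E = E + E \left(E + O\right)$)
$y{\left(t \right)} = 0$
$y{\left(p \right)} - I{\left(1384,1777 \right)} = 0 - 1384 \left(1 + 1384 + 1777\right) = 0 - 1384 \cdot 3162 = 0 - 4376208 = -4376208$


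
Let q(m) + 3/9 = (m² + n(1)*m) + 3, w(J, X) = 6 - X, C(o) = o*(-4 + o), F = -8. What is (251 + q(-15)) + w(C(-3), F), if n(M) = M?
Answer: 1433/3 ≈ 477.67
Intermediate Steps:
q(m) = 8/3 + m + m² (q(m) = -⅓ + ((m² + 1*m) + 3) = -⅓ + ((m² + m) + 3) = -⅓ + ((m + m²) + 3) = -⅓ + (3 + m + m²) = 8/3 + m + m²)
(251 + q(-15)) + w(C(-3), F) = (251 + (8/3 - 15 + (-15)²)) + (6 - 1*(-8)) = (251 + (8/3 - 15 + 225)) + (6 + 8) = (251 + 638/3) + 14 = 1391/3 + 14 = 1433/3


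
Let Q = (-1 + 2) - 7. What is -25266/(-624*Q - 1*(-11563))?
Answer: -25266/15307 ≈ -1.6506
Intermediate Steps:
Q = -6 (Q = 1 - 7 = -6)
-25266/(-624*Q - 1*(-11563)) = -25266/(-624*(-6) - 1*(-11563)) = -25266/(3744 + 11563) = -25266/15307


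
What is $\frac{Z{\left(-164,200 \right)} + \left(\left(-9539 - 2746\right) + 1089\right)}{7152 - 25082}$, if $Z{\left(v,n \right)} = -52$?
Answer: $\frac{5624}{8965} \approx 0.62733$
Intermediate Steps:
$\frac{Z{\left(-164,200 \right)} + \left(\left(-9539 - 2746\right) + 1089\right)}{7152 - 25082} = \frac{-52 + \left(\left(-9539 - 2746\right) + 1089\right)}{7152 - 25082} = \frac{-52 + \left(-12285 + 1089\right)}{-17930} = \left(-52 - 11196\right) \left(- \frac{1}{17930}\right) = \left(-11248\right) \left(- \frac{1}{17930}\right) = \frac{5624}{8965}$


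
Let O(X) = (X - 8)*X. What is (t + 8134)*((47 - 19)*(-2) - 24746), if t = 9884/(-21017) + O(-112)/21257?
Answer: -90130590465777876/446758369 ≈ -2.0174e+8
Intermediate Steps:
O(X) = X*(-8 + X) (O(X) = (-8 + X)*X = X*(-8 + X))
t = 72364292/446758369 (t = 9884/(-21017) - 112*(-8 - 112)/21257 = 9884*(-1/21017) - 112*(-120)*(1/21257) = -9884/21017 + 13440*(1/21257) = -9884/21017 + 13440/21257 = 72364292/446758369 ≈ 0.16198)
(t + 8134)*((47 - 19)*(-2) - 24746) = (72364292/446758369 + 8134)*((47 - 19)*(-2) - 24746) = 3634004937738*(28*(-2) - 24746)/446758369 = 3634004937738*(-56 - 24746)/446758369 = (3634004937738/446758369)*(-24802) = -90130590465777876/446758369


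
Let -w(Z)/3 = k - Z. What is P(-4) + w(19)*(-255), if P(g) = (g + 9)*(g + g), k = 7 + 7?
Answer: -3865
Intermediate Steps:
k = 14
P(g) = 2*g*(9 + g) (P(g) = (9 + g)*(2*g) = 2*g*(9 + g))
w(Z) = -42 + 3*Z (w(Z) = -3*(14 - Z) = -42 + 3*Z)
P(-4) + w(19)*(-255) = 2*(-4)*(9 - 4) + (-42 + 3*19)*(-255) = 2*(-4)*5 + (-42 + 57)*(-255) = -40 + 15*(-255) = -40 - 3825 = -3865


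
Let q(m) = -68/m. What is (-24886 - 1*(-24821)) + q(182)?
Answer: -5949/91 ≈ -65.374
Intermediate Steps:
(-24886 - 1*(-24821)) + q(182) = (-24886 - 1*(-24821)) - 68/182 = (-24886 + 24821) - 68*1/182 = -65 - 34/91 = -5949/91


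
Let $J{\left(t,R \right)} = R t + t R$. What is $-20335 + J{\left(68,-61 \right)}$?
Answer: $-28631$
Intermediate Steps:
$J{\left(t,R \right)} = 2 R t$ ($J{\left(t,R \right)} = R t + R t = 2 R t$)
$-20335 + J{\left(68,-61 \right)} = -20335 + 2 \left(-61\right) 68 = -20335 - 8296 = -28631$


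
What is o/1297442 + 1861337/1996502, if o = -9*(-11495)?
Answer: 655381228591/647586386971 ≈ 1.0120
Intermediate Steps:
o = 103455
o/1297442 + 1861337/1996502 = 103455/1297442 + 1861337/1996502 = 655381228591/647586386971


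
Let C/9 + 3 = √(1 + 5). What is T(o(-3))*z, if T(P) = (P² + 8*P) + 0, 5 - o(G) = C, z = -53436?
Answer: -94367976 + 34626528*√6 ≈ -9.5507e+6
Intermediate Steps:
C = -27 + 9*√6 (C = -27 + 9*√(1 + 5) = -27 + 9*√6 ≈ -4.9546)
o(G) = 32 - 9*√6 (o(G) = 5 - (-27 + 9*√6) = 5 + (27 - 9*√6) = 32 - 9*√6)
T(P) = P² + 8*P
T(o(-3))*z = ((32 - 9*√6)*(8 + (32 - 9*√6)))*(-53436) = ((32 - 9*√6)*(40 - 9*√6))*(-53436) = -53436*(32 - 9*√6)*(40 - 9*√6)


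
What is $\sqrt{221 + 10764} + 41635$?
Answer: $41635 + 13 \sqrt{65} \approx 41740.0$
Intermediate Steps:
$\sqrt{221 + 10764} + 41635 = \sqrt{10985} + 41635 = 13 \sqrt{65} + 41635 = 41635 + 13 \sqrt{65}$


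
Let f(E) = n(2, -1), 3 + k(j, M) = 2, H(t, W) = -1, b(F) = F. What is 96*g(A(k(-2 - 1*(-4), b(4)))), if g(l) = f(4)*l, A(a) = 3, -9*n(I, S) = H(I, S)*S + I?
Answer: -96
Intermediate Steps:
k(j, M) = -1 (k(j, M) = -3 + 2 = -1)
n(I, S) = -I/9 + S/9 (n(I, S) = -(-S + I)/9 = -(I - S)/9 = -I/9 + S/9)
f(E) = -⅓ (f(E) = -⅑*2 + (⅑)*(-1) = -2/9 - ⅑ = -⅓)
g(l) = -l/3
96*g(A(k(-2 - 1*(-4), b(4)))) = 96*(-⅓*3) = 96*(-1) = -96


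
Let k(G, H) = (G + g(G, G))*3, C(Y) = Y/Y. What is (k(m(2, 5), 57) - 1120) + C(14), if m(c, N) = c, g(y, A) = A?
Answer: -1107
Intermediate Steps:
C(Y) = 1
k(G, H) = 6*G (k(G, H) = (G + G)*3 = (2*G)*3 = 6*G)
(k(m(2, 5), 57) - 1120) + C(14) = (6*2 - 1120) + 1 = (12 - 1120) + 1 = -1108 + 1 = -1107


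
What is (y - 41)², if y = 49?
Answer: 64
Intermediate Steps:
(y - 41)² = (49 - 41)² = 8² = 64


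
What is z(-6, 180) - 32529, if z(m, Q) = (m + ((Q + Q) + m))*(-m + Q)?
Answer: 32199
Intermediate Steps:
z(m, Q) = (Q - m)*(2*Q + 2*m) (z(m, Q) = (m + (2*Q + m))*(Q - m) = (m + (m + 2*Q))*(Q - m) = (2*Q + 2*m)*(Q - m) = (Q - m)*(2*Q + 2*m))
z(-6, 180) - 32529 = (-2*(-6)² + 2*180²) - 32529 = (-2*36 + 2*32400) - 32529 = (-72 + 64800) - 32529 = 64728 - 32529 = 32199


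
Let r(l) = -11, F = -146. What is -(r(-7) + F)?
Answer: 157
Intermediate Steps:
-(r(-7) + F) = -(-11 - 146) = -1*(-157) = 157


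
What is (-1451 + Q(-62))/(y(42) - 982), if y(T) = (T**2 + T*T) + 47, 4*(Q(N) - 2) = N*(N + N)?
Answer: 473/2593 ≈ 0.18241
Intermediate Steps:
Q(N) = 2 + N**2/2 (Q(N) = 2 + (N*(N + N))/4 = 2 + (N*(2*N))/4 = 2 + (2*N**2)/4 = 2 + N**2/2)
y(T) = 47 + 2*T**2 (y(T) = (T**2 + T**2) + 47 = 2*T**2 + 47 = 47 + 2*T**2)
(-1451 + Q(-62))/(y(42) - 982) = (-1451 + (2 + (1/2)*(-62)**2))/((47 + 2*42**2) - 982) = (-1451 + (2 + (1/2)*3844))/((47 + 2*1764) - 982) = (-1451 + (2 + 1922))/((47 + 3528) - 982) = (-1451 + 1924)/(3575 - 982) = 473/2593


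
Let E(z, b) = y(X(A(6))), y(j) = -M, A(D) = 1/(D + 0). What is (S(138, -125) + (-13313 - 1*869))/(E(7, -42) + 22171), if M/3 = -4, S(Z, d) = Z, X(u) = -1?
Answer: -14044/22183 ≈ -0.63310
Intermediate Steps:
A(D) = 1/D
M = -12 (M = 3*(-4) = -12)
y(j) = 12 (y(j) = -1*(-12) = 12)
E(z, b) = 12
(S(138, -125) + (-13313 - 1*869))/(E(7, -42) + 22171) = (138 + (-13313 - 1*869))/(12 + 22171) = (138 + (-13313 - 869))/22183 = (138 - 14182)*(1/22183) = -14044*1/22183 = -14044/22183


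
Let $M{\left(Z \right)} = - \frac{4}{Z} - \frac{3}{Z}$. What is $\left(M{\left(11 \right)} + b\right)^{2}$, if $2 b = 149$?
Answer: $\frac{2640625}{484} \approx 5455.8$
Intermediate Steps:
$b = \frac{149}{2}$ ($b = \frac{1}{2} \cdot 149 = \frac{149}{2} \approx 74.5$)
$M{\left(Z \right)} = - \frac{7}{Z}$
$\left(M{\left(11 \right)} + b\right)^{2} = \left(- \frac{7}{11} + \frac{149}{2}\right)^{2} = \left(\frac{1625}{22}\right)^{2} = \frac{2640625}{484}$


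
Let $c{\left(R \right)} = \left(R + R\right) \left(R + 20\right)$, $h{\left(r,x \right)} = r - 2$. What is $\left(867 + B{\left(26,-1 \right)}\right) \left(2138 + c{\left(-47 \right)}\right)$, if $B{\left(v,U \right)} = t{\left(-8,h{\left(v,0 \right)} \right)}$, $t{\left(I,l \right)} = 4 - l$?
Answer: $3960572$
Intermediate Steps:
$h{\left(r,x \right)} = -2 + r$ ($h{\left(r,x \right)} = r - 2 = -2 + r$)
$B{\left(v,U \right)} = 6 - v$ ($B{\left(v,U \right)} = 4 - \left(-2 + v\right) = 6 - v$)
$c{\left(R \right)} = 2 R \left(20 + R\right)$
$\left(867 + B{\left(26,-1 \right)}\right) \left(2138 + c{\left(-47 \right)}\right) = \left(867 + \left(6 - 26\right)\right) \left(2138 + 2 \left(-47\right) \left(20 - 47\right)\right) = \left(867 + \left(6 - 26\right)\right) \left(2138 + 2 \left(-47\right) \left(-27\right)\right) = \left(867 - 20\right) \left(2138 + 2538\right) = 847 \cdot 4676 = 3960572$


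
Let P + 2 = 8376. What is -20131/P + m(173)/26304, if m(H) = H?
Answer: -264038561/110134848 ≈ -2.3974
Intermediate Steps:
P = 8374 (P = -2 + 8376 = 8374)
-20131/P + m(173)/26304 = -20131/8374 + 173/26304 = -264038561/110134848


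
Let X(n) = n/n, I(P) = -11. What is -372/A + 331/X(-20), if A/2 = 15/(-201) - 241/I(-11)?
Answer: 864895/2682 ≈ 322.48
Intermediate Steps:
X(n) = 1
A = 32184/737 (A = 2*(15/(-201) - 241/(-11)) = 2*(15*(-1/201) - 241*(-1/11)) = 2*(-5/67 + 241/11) = 2*(16092/737) = 32184/737 ≈ 43.669)
-372/A + 331/X(-20) = -372/32184/737 + 331/1 = -372*737/32184 + 331*1 = -22847/2682 + 331 = 864895/2682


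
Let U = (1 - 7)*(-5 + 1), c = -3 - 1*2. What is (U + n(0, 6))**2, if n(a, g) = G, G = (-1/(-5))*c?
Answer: 529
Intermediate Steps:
c = -5 (c = -3 - 2 = -5)
U = 24 (U = -6*(-4) = 24)
G = -1 (G = -1/(-5)*(-5) = -1*(-1/5)*(-5) = (1/5)*(-5) = -1)
n(a, g) = -1
(U + n(0, 6))**2 = (24 - 1)**2 = 23**2 = 529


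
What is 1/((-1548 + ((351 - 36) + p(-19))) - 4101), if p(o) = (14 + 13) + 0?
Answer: -1/5307 ≈ -0.00018843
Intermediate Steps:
p(o) = 27 (p(o) = 27 + 0 = 27)
1/((-1548 + ((351 - 36) + p(-19))) - 4101) = 1/((-1548 + ((351 - 36) + 27)) - 4101) = 1/((-1548 + (315 + 27)) - 4101) = 1/((-1548 + 342) - 4101) = 1/(-1206 - 4101) = 1/(-5307) = -1/5307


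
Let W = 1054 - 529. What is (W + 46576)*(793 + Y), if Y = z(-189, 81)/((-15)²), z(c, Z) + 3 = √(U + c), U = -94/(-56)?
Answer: 2801284874/75 + 47101*I*√36715/3150 ≈ 3.735e+7 + 2865.1*I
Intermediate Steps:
U = 47/28 (U = -94*(-1/56) = 47/28 ≈ 1.6786)
W = 525
z(c, Z) = -3 + √(47/28 + c)
Y = -1/75 + I*√36715/3150 (Y = (-3 + √(329 + 196*(-189))/14)/((-15)²) = (-3 + √(329 - 37044)/14)/225 = (-3 + √(-36715)/14)*(1/225) = (-3 + (I*√36715)/14)*(1/225) = (-3 + I*√36715/14)*(1/225) = -1/75 + I*√36715/3150 ≈ -0.013333 + 0.060829*I)
(W + 46576)*(793 + Y) = (525 + 46576)*(793 + (-1/75 + I*√36715/3150)) = 47101*(59474/75 + I*√36715/3150) = 2801284874/75 + 47101*I*√36715/3150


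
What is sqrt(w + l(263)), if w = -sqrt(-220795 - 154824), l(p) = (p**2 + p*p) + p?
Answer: sqrt(138601 - I*sqrt(375619)) ≈ 372.29 - 0.8231*I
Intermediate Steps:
l(p) = p + 2*p**2 (l(p) = (p**2 + p**2) + p = 2*p**2 + p = p + 2*p**2)
w = -I*sqrt(375619) (w = -sqrt(-375619) = -I*sqrt(375619) ≈ -612.88*I)
sqrt(w + l(263)) = sqrt(-I*sqrt(375619) + 263*(1 + 2*263)) = sqrt(-I*sqrt(375619) + 263*(1 + 526)) = sqrt(-I*sqrt(375619) + 263*527) = sqrt(-I*sqrt(375619) + 138601) = sqrt(138601 - I*sqrt(375619))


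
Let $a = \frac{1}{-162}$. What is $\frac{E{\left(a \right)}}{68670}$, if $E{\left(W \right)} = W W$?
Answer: $\frac{1}{1802175480} \approx 5.5489 \cdot 10^{-10}$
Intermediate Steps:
$a = - \frac{1}{162} \approx -0.0061728$
$E{\left(W \right)} = W^{2}$
$\frac{E{\left(a \right)}}{68670} = \frac{\left(- \frac{1}{162}\right)^{2}}{68670} = \frac{1}{26244} \cdot \frac{1}{68670} = \frac{1}{1802175480}$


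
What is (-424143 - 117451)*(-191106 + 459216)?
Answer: -145206767340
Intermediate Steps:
(-424143 - 117451)*(-191106 + 459216) = -541594*268110 = -145206767340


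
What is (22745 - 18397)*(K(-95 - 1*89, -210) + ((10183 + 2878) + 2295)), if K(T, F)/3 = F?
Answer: 64028648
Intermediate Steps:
K(T, F) = 3*F
(22745 - 18397)*(K(-95 - 1*89, -210) + ((10183 + 2878) + 2295)) = (22745 - 18397)*(3*(-210) + ((10183 + 2878) + 2295)) = 4348*(-630 + (13061 + 2295)) = 4348*(-630 + 15356) = 4348*14726 = 64028648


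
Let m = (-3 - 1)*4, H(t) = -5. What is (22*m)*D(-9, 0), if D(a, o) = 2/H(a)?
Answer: 704/5 ≈ 140.80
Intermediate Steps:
D(a, o) = -2/5 (D(a, o) = 2/(-5) = 2*(-1/5) = -2/5)
m = -16 (m = -4*4 = -16)
(22*m)*D(-9, 0) = (22*(-16))*(-2/5) = -352*(-2/5) = 704/5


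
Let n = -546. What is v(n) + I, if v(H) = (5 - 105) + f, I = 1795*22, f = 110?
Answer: 39500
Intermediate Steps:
I = 39490
v(H) = 10 (v(H) = (5 - 105) + 110 = -100 + 110 = 10)
v(n) + I = 10 + 39490 = 39500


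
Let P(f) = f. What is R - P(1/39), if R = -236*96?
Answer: -883585/39 ≈ -22656.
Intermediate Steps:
R = -22656
R - P(1/39) = -22656 - 1/39 = -883585/39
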